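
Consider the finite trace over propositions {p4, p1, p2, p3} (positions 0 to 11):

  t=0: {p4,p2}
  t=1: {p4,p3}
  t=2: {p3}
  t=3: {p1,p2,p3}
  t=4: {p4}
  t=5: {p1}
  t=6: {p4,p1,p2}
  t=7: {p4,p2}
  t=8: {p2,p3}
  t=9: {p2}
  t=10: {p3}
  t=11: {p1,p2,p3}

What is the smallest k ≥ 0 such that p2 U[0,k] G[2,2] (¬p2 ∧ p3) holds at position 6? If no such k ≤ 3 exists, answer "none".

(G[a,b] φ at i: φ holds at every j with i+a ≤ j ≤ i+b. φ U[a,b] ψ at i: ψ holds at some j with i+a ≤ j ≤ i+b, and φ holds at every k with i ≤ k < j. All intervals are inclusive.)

Need earliest j ≥ 6 with G[2,2] (¬p2 ∧ p3), and p2 at every k in [6,j-1].
  j=6: rhs fails.
  j=7: rhs fails.
  j=8: rhs holds; lhs holds on [6,7]. k = 2.

2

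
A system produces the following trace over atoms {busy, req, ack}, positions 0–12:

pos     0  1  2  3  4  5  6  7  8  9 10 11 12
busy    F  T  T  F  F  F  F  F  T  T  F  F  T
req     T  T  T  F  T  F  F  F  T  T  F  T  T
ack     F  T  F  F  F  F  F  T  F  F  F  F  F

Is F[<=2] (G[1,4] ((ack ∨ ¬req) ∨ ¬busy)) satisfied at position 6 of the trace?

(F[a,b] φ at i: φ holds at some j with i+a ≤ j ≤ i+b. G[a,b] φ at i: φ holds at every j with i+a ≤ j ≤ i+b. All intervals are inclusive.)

Does not hold

Check G[1,4] ((ack ∨ ¬req) ∨ ¬busy) at each j in [6,8]:
  j=6: fails at 8
  j=7: fails at 8
  j=8: fails at 9
No position in the window satisfies it → formula fails.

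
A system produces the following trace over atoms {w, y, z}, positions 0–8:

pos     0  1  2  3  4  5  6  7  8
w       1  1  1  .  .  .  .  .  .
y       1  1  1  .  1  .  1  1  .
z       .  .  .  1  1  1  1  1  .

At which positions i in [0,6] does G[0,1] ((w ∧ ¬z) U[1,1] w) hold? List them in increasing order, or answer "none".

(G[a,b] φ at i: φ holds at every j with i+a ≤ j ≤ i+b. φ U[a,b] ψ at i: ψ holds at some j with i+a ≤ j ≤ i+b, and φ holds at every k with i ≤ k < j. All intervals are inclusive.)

Evaluate at each i in [0,6]:
  i=0: ✓ (all of [0,1])
  i=1: ✗ (fails at j=2)
  i=2: ✗ (fails at j=2)
  i=3: ✗ (fails at j=3)
  i=4: ✗ (fails at j=4)
  i=5: ✗ (fails at j=5)
  i=6: ✗ (fails at j=6)

0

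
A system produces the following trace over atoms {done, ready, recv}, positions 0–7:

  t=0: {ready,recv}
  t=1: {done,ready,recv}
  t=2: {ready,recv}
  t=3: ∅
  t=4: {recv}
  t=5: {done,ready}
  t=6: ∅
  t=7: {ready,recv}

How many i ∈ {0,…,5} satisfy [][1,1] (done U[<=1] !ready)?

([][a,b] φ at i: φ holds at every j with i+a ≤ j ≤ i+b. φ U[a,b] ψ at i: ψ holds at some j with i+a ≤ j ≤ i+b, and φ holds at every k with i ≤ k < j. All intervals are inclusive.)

Evaluate at each i in [0,5]:
  i=0: ✗ (fails at j=1)
  i=1: ✗ (fails at j=2)
  i=2: ✓ (all of [3,3])
  i=3: ✓ (all of [4,4])
  i=4: ✓ (all of [5,5])
  i=5: ✓ (all of [6,6])
Positions where it holds: {2, 3, 4, 5} → 4.

4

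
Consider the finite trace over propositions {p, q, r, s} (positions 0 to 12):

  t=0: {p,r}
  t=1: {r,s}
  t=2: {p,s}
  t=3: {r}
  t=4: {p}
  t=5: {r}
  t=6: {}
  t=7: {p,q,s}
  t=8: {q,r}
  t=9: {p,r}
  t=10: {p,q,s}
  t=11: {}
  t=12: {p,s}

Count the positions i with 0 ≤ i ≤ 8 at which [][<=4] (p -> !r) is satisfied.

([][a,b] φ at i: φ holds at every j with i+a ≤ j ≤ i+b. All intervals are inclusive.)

4

Evaluate at each i in [0,8]:
  i=0: ✗ (fails at j=0)
  i=1: ✓ (all of [1,5])
  i=2: ✓ (all of [2,6])
  i=3: ✓ (all of [3,7])
  i=4: ✓ (all of [4,8])
  i=5: ✗ (fails at j=9)
  i=6: ✗ (fails at j=9)
  i=7: ✗ (fails at j=9)
  i=8: ✗ (fails at j=9)
Positions where it holds: {1, 2, 3, 4} → 4.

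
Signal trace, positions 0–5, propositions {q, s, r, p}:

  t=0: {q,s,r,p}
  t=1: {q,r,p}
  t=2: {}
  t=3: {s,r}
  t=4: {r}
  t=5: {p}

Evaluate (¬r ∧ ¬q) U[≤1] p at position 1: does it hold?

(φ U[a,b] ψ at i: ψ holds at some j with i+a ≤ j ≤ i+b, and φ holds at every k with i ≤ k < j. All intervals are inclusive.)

Need some j in [1,2] with p, and (¬r ∧ ¬q) at every k in [1,j-1].
  j=1: p holds; no prefix to check → satisfied.

True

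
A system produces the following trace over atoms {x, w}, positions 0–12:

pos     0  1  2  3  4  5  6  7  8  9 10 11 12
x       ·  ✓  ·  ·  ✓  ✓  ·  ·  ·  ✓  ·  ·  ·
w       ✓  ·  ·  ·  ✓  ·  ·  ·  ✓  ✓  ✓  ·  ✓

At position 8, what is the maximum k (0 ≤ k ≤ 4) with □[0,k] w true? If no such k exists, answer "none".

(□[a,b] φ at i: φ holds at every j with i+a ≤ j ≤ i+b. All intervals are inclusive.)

2

w must hold from j=8 onward; find where it first fails.
  j=8: holds
  j=9: holds
  j=10: holds
  j=11: fails
Holds on [8,10], so largest k = 2.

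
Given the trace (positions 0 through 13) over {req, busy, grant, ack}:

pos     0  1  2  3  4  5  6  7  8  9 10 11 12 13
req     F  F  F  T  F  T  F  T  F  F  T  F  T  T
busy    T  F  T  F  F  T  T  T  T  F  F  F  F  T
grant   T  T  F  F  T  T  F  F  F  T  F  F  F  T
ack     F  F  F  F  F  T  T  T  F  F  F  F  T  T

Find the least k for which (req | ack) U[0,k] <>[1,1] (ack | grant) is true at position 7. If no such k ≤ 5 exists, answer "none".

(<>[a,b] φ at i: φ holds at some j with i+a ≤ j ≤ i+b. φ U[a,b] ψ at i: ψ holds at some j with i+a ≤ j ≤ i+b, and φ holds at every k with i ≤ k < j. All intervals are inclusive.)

1

Need earliest j ≥ 7 with <>[1,1] (ack | grant), and (req | ack) at every k in [7,j-1].
  j=7: rhs fails.
  j=8: rhs holds; lhs holds on [7,7]. k = 1.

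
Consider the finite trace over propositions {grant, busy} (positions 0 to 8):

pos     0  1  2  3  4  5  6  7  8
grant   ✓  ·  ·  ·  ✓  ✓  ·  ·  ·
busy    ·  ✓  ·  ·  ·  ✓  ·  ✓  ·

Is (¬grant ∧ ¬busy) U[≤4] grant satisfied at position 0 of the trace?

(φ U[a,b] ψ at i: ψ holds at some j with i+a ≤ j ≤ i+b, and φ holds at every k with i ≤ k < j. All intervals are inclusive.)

True

Need some j in [0,4] with grant, and (¬grant ∧ ¬busy) at every k in [0,j-1].
  j=0: grant holds; no prefix to check → satisfied.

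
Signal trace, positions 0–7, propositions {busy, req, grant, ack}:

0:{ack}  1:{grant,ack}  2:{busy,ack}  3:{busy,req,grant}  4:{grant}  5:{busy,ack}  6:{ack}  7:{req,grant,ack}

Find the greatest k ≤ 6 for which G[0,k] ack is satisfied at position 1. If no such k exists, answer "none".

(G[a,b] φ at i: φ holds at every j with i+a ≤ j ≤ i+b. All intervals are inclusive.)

ack must hold from j=1 onward; find where it first fails.
  j=1: holds
  j=2: holds
  j=3: fails
Holds on [1,2], so largest k = 1.

1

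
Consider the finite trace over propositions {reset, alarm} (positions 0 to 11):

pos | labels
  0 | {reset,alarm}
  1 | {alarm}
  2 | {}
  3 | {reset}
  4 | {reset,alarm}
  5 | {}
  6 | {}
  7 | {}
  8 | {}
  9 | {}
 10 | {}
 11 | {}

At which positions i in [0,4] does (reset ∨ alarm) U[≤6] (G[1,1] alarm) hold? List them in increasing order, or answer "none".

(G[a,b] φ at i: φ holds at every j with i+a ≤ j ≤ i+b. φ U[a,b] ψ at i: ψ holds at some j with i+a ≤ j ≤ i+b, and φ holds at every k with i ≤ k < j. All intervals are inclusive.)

Evaluate at each i in [0,4]:
  i=0: ✓ (rhs at j=0)
  i=1: ✗ (lhs fails at k=2 before rhs at j=3)
  i=2: ✗ (lhs fails at k=2 before rhs at j=3)
  i=3: ✓ (rhs at j=3)
  i=4: ✗ (no rhs in [4,10])

0, 3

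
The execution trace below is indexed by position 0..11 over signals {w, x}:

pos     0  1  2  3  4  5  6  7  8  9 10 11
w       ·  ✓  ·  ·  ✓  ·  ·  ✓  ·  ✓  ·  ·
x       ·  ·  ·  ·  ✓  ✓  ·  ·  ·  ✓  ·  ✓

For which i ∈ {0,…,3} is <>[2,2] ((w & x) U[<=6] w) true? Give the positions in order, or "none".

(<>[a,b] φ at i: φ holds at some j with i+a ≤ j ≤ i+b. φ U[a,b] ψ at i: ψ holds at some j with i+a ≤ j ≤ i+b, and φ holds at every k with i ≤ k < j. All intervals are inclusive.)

2

Evaluate at each i in [0,3]:
  i=0: ✗ (none in [2,2])
  i=1: ✗ (none in [3,3])
  i=2: ✓ (witness j=4)
  i=3: ✗ (none in [5,5])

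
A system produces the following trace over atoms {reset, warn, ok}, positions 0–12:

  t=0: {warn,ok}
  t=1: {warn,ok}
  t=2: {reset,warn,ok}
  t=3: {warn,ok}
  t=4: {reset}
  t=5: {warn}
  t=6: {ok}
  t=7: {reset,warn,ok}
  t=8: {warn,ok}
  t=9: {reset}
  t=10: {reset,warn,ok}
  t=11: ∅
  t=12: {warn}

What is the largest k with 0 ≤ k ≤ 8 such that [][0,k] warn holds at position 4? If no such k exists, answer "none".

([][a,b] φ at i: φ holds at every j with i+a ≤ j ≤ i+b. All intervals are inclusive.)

warn must hold from j=4 onward; find where it first fails.
  j=4: fails → no k works.

none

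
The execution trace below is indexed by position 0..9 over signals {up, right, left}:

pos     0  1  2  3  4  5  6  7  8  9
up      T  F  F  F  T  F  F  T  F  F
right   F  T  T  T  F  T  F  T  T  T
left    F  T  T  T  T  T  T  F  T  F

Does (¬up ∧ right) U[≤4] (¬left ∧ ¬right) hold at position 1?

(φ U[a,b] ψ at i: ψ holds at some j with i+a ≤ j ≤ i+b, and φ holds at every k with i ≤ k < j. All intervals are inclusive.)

Need some j in [1,5] with (¬left ∧ ¬right), and (¬up ∧ right) at every k in [1,j-1].
  j=1: (¬left ∧ ¬right) false.
  j=2: (¬left ∧ ¬right) false.
  j=3: (¬left ∧ ¬right) false.
  j=4: (¬left ∧ ¬right) false.
  j=5: (¬left ∧ ¬right) false.
No j in the window works → until fails.

No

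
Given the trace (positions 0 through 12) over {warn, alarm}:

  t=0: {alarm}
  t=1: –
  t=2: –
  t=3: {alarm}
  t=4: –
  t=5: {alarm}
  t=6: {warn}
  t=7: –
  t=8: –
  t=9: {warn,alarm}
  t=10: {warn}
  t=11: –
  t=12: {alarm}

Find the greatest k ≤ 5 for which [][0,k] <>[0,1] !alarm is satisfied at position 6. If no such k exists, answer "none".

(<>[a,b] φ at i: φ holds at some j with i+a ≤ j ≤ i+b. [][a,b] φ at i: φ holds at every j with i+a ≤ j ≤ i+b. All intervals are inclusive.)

5

<>[0,1] !alarm must hold from j=6 onward; find where it first fails.
  j=6: holds
  j=7: holds
  j=8: holds
  j=9: holds
  j=10: holds
  j=11: holds
Holds through j=11; largest k = 5.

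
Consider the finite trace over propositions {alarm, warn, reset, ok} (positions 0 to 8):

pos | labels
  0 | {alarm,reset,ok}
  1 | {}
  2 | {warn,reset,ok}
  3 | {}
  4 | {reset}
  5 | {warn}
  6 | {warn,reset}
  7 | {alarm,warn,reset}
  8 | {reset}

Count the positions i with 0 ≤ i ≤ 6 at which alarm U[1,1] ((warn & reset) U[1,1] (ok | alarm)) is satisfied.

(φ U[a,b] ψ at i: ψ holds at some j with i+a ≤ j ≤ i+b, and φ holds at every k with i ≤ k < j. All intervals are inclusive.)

0

Evaluate at each i in [0,6]:
  i=0: ✗ (no rhs in [1,1])
  i=1: ✗ (no rhs in [2,2])
  i=2: ✗ (no rhs in [3,3])
  i=3: ✗ (no rhs in [4,4])
  i=4: ✗ (no rhs in [5,5])
  i=5: ✗ (lhs fails at k=5 before rhs at j=6)
  i=6: ✗ (no rhs in [7,7])
Positions where it holds: {} → 0.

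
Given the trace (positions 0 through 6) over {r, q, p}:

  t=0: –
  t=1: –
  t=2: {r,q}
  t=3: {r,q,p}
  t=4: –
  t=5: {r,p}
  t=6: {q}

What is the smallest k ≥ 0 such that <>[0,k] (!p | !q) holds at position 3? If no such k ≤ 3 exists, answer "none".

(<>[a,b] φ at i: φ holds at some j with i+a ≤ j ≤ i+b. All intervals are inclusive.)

Scan j = 3,4,… for (!p | !q):
  j=3: fails
  j=4: holds
First hit at j=4, so smallest k = 4-3 = 1.

1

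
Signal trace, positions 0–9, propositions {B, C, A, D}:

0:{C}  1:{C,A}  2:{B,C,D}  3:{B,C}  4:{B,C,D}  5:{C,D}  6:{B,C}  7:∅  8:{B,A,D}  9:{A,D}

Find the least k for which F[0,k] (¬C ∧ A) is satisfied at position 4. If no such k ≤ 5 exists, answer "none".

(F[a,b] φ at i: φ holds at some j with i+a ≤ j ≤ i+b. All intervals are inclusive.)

4

Scan j = 4,5,… for (¬C ∧ A):
  j=4: fails
  j=5: fails
  j=6: fails
  j=7: fails
  j=8: holds
First hit at j=8, so smallest k = 8-4 = 4.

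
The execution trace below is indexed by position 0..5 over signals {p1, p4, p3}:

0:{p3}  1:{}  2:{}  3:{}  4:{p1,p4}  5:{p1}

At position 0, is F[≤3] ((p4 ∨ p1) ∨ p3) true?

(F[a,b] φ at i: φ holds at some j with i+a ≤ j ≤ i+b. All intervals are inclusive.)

True

Check ((p4 ∨ p1) ∨ p3) at each j in [0,3]:
  j=0: true
  j=1: false
  j=2: false
  j=3: false
Found at j=0 → formula holds.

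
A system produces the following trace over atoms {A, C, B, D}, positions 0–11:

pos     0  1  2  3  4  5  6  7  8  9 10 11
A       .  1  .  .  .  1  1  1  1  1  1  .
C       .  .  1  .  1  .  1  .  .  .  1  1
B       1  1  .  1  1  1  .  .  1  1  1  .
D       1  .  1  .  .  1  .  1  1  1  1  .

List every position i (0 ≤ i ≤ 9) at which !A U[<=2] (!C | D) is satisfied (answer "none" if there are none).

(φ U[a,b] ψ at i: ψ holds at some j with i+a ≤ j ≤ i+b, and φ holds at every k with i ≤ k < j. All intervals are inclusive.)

Evaluate at each i in [0,9]:
  i=0: ✓ (rhs at j=0)
  i=1: ✓ (rhs at j=1)
  i=2: ✓ (rhs at j=2)
  i=3: ✓ (rhs at j=3)
  i=4: ✓ (rhs at j=5; lhs holds on [4,4])
  i=5: ✓ (rhs at j=5)
  i=6: ✗ (lhs fails at k=6 before rhs at j=7)
  i=7: ✓ (rhs at j=7)
  i=8: ✓ (rhs at j=8)
  i=9: ✓ (rhs at j=9)

0, 1, 2, 3, 4, 5, 7, 8, 9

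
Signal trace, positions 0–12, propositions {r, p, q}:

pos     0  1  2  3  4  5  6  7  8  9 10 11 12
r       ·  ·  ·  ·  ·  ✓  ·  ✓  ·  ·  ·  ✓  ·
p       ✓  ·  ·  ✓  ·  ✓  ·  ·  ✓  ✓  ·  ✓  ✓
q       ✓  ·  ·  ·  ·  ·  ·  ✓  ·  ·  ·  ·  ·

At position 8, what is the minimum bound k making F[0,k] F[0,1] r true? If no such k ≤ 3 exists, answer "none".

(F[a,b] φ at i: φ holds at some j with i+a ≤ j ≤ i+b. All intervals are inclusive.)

Scan j = 8,9,… for F[0,1] r:
  j=8: fails
  j=9: fails
  j=10: holds
First hit at j=10, so smallest k = 10-8 = 2.

2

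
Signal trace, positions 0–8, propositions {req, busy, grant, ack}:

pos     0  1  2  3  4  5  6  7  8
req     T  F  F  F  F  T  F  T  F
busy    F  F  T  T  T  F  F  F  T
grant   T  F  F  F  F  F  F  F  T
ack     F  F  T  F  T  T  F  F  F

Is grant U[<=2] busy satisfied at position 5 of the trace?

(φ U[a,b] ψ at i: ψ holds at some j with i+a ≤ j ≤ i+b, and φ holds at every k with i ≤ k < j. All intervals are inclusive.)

Does not hold

Need some j in [5,7] with busy, and grant at every k in [5,j-1].
  j=5: busy false.
  j=6: busy false.
  j=7: busy false.
No j in the window works → until fails.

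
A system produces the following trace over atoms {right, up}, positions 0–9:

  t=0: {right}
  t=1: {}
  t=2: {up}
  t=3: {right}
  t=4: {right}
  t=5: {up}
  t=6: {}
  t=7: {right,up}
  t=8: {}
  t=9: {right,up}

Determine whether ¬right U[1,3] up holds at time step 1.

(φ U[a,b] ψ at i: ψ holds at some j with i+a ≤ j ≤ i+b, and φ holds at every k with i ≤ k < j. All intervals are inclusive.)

Need some j in [2,4] with up, and ¬right at every k in [1,j-1].
  j=2: up holds; ¬right holds at every k in [1,1] → satisfied.

Holds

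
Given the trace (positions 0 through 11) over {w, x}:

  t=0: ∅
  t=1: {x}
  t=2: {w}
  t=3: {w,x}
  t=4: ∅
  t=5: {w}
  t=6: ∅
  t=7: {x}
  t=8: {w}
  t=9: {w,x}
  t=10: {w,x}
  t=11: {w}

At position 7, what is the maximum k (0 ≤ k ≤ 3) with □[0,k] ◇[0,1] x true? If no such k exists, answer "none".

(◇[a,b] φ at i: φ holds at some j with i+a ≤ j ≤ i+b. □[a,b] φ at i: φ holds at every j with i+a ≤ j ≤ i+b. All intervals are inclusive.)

3

◇[0,1] x must hold from j=7 onward; find where it first fails.
  j=7: holds
  j=8: holds
  j=9: holds
  j=10: holds
Holds through j=10; largest k = 3.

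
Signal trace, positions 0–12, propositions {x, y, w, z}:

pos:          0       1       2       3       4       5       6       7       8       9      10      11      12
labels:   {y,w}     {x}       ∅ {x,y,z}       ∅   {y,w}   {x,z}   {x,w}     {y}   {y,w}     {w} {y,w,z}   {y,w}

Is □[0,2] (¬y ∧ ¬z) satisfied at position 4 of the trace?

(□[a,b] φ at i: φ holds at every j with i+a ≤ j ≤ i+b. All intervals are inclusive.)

No

Check (¬y ∧ ¬z) at every j in [4,6]:
  j=4: true
  j=5: false
  j=6: false
Fails at j=5 → formula fails.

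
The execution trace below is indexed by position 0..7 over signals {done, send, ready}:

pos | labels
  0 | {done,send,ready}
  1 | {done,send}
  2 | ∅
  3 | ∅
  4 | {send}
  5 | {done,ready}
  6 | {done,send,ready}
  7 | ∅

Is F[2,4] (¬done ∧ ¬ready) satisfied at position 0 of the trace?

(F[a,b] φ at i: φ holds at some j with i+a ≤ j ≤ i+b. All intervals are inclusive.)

Check (¬done ∧ ¬ready) at each j in [2,4]:
  j=2: true
  j=3: true
  j=4: true
Found at j=2 → formula holds.

Yes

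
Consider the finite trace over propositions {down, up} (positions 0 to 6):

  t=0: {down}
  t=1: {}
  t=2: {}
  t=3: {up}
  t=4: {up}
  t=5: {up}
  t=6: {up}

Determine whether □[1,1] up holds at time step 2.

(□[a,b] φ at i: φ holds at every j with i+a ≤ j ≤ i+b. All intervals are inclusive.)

Check up at every j in [3,3]:
  j=3: true
All positions satisfy it → formula holds.

Yes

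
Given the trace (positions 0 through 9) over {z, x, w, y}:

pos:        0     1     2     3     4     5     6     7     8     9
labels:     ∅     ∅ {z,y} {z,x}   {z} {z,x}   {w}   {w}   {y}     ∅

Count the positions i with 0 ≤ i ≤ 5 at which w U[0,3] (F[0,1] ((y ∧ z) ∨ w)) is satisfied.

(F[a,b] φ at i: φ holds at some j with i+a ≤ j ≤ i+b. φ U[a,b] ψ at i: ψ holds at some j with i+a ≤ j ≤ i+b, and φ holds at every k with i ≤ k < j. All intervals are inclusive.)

3

Evaluate at each i in [0,5]:
  i=0: ✗ (lhs fails at k=0 before rhs at j=1)
  i=1: ✓ (rhs at j=1)
  i=2: ✓ (rhs at j=2)
  i=3: ✗ (lhs fails at k=3 before rhs at j=5)
  i=4: ✗ (lhs fails at k=4 before rhs at j=5)
  i=5: ✓ (rhs at j=5)
Positions where it holds: {1, 2, 5} → 3.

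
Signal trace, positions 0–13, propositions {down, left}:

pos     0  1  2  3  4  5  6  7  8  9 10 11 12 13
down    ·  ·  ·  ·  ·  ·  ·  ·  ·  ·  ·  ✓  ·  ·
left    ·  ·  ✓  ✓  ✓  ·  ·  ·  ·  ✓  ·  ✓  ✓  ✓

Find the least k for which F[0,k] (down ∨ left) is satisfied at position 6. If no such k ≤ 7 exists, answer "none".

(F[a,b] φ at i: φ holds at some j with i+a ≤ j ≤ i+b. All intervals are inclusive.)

3

Scan j = 6,7,… for (down ∨ left):
  j=6: fails
  j=7: fails
  j=8: fails
  j=9: holds
First hit at j=9, so smallest k = 9-6 = 3.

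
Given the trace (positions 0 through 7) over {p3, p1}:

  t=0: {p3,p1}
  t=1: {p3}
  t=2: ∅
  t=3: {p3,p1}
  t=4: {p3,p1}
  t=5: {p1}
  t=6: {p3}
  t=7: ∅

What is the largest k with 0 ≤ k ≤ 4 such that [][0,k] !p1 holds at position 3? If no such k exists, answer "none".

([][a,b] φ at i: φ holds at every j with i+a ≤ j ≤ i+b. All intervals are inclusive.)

!p1 must hold from j=3 onward; find where it first fails.
  j=3: fails → no k works.

none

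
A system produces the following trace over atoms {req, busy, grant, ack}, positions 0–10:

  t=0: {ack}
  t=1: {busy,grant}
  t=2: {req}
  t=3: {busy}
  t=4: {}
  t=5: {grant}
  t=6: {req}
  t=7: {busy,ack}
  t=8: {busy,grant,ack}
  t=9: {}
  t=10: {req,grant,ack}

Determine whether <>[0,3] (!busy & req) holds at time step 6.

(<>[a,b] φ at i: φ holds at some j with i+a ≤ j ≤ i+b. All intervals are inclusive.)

True

Check (!busy & req) at each j in [6,9]:
  j=6: true
  j=7: false
  j=8: false
  j=9: false
Found at j=6 → formula holds.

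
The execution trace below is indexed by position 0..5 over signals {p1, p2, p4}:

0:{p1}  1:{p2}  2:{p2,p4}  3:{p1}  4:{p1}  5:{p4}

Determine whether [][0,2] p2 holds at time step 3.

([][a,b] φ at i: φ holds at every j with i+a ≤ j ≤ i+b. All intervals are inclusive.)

Does not hold

Check p2 at every j in [3,5]:
  j=3: false
  j=4: false
  j=5: false
Fails at j=3 → formula fails.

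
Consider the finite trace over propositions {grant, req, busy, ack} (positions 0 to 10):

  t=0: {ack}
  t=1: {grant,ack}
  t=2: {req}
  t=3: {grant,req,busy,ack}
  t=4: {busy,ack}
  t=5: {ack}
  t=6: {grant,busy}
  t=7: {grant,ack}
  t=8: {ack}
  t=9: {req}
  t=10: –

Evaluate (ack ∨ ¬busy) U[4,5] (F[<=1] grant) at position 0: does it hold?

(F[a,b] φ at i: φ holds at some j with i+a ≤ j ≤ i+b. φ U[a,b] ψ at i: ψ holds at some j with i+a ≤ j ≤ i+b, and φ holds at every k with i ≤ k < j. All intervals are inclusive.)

Need some j in [4,5] with F[<=1] grant, and (ack ∨ ¬busy) at every k in [0,j-1].
  j=4: F[<=1] grant — fails (none in [4,5]).
  j=5: F[<=1] grant holds; (ack ∨ ¬busy) holds at every k in [0,4] → satisfied.

Yes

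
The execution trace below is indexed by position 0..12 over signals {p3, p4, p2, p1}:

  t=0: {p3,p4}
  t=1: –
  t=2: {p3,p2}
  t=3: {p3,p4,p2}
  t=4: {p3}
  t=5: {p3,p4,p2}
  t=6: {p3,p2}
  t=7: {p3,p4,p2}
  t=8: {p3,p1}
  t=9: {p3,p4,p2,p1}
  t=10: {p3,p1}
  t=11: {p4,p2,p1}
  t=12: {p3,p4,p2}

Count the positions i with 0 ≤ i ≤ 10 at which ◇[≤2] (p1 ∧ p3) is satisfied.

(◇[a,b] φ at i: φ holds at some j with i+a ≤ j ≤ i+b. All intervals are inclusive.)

Evaluate at each i in [0,10]:
  i=0: ✗ (none in [0,2])
  i=1: ✗ (none in [1,3])
  i=2: ✗ (none in [2,4])
  i=3: ✗ (none in [3,5])
  i=4: ✗ (none in [4,6])
  i=5: ✗ (none in [5,7])
  i=6: ✓ (witness j=8)
  i=7: ✓ (witness j=8)
  i=8: ✓ (witness j=8)
  i=9: ✓ (witness j=9)
  i=10: ✓ (witness j=10)
Positions where it holds: {6, 7, 8, 9, 10} → 5.

5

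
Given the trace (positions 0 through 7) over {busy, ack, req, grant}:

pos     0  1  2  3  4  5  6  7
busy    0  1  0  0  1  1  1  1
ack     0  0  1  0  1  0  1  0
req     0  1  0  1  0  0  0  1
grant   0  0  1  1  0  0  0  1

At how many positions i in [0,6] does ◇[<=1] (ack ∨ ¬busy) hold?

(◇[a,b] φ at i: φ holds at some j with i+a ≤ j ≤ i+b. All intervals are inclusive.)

Evaluate at each i in [0,6]:
  i=0: ✓ (witness j=0)
  i=1: ✓ (witness j=2)
  i=2: ✓ (witness j=2)
  i=3: ✓ (witness j=3)
  i=4: ✓ (witness j=4)
  i=5: ✓ (witness j=6)
  i=6: ✓ (witness j=6)
Positions where it holds: {0, 1, 2, 3, 4, 5, 6} → 7.

7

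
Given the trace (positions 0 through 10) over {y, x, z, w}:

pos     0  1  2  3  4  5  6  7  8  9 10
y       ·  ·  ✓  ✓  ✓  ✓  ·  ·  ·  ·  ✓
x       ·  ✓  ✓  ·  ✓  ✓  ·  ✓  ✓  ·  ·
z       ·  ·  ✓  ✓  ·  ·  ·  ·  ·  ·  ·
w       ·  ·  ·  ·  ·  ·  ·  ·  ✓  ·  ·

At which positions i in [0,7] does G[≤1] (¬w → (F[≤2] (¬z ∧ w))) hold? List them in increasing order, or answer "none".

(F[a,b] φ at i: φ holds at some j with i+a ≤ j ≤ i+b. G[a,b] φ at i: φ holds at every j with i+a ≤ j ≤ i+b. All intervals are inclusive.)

Evaluate at each i in [0,7]:
  i=0: ✗ (fails at j=0)
  i=1: ✗ (fails at j=1)
  i=2: ✗ (fails at j=2)
  i=3: ✗ (fails at j=3)
  i=4: ✗ (fails at j=4)
  i=5: ✗ (fails at j=5)
  i=6: ✓ (all of [6,7])
  i=7: ✓ (all of [7,8])

6, 7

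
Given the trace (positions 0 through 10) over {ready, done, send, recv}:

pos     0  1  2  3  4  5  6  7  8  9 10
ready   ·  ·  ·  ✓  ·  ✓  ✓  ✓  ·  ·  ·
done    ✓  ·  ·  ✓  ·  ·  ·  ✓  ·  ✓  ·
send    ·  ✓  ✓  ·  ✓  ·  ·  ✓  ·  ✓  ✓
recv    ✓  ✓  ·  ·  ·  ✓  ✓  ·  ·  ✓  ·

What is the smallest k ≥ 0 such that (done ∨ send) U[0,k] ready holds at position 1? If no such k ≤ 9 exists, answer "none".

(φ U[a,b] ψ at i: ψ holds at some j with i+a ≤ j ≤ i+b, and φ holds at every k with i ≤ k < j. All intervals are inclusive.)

Need earliest j ≥ 1 with ready, and (done ∨ send) at every k in [1,j-1].
  j=1: rhs fails.
  j=2: rhs fails.
  j=3: rhs holds; lhs holds on [1,2]. k = 2.

2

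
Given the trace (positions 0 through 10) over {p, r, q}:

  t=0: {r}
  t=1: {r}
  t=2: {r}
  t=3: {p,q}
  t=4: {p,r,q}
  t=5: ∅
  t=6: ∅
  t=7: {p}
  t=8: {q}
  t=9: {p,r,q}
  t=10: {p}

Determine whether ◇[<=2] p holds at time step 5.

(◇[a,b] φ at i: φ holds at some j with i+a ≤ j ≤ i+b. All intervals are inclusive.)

Yes

Check p at each j in [5,7]:
  j=5: false
  j=6: false
  j=7: true
Found at j=7 → formula holds.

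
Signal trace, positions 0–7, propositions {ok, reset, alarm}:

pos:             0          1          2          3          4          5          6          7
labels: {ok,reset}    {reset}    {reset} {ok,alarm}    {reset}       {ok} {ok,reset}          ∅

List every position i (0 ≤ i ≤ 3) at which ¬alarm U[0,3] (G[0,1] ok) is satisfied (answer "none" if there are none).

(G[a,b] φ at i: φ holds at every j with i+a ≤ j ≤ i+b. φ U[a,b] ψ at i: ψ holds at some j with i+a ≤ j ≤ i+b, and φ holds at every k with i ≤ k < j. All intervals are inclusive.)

none

Evaluate at each i in [0,3]:
  i=0: ✗ (no rhs in [0,3])
  i=1: ✗ (no rhs in [1,4])
  i=2: ✗ (lhs fails at k=3 before rhs at j=5)
  i=3: ✗ (lhs fails at k=3 before rhs at j=5)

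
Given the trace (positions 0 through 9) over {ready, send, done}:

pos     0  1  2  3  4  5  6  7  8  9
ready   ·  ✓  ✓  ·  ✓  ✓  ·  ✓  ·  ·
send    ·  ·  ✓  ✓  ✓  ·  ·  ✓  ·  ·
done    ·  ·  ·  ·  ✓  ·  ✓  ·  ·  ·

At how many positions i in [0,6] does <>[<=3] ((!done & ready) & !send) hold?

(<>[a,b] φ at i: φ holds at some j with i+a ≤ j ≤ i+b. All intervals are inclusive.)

Evaluate at each i in [0,6]:
  i=0: ✓ (witness j=1)
  i=1: ✓ (witness j=1)
  i=2: ✓ (witness j=5)
  i=3: ✓ (witness j=5)
  i=4: ✓ (witness j=5)
  i=5: ✓ (witness j=5)
  i=6: ✗ (none in [6,9])
Positions where it holds: {0, 1, 2, 3, 4, 5} → 6.

6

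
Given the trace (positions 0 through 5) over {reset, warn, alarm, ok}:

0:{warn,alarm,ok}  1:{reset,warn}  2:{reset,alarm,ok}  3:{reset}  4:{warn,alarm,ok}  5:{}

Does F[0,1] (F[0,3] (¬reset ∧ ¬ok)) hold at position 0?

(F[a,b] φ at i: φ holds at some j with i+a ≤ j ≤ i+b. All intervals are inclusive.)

No

Check F[0,3] (¬reset ∧ ¬ok) at each j in [0,1]:
  j=0: fails (none in [0,3])
  j=1: fails (none in [1,4])
No position in the window satisfies it → formula fails.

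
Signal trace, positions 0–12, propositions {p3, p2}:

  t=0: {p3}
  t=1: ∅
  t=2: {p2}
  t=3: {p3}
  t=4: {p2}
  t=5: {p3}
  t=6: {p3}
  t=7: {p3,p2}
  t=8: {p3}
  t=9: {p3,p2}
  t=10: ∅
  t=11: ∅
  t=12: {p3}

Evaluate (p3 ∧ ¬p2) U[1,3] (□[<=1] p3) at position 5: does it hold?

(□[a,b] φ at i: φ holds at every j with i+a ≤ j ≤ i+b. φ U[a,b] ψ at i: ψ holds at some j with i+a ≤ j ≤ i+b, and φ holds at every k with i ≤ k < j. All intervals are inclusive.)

Need some j in [6,8] with □[<=1] p3, and (p3 ∧ ¬p2) at every k in [5,j-1].
  j=6: □[<=1] p3 holds; (p3 ∧ ¬p2) holds at every k in [5,5] → satisfied.

True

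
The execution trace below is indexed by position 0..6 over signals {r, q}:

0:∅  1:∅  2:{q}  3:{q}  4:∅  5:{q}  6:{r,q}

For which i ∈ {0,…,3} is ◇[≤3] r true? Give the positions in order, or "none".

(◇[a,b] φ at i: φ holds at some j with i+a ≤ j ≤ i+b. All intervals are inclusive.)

Evaluate at each i in [0,3]:
  i=0: ✗ (none in [0,3])
  i=1: ✗ (none in [1,4])
  i=2: ✗ (none in [2,5])
  i=3: ✓ (witness j=6)

3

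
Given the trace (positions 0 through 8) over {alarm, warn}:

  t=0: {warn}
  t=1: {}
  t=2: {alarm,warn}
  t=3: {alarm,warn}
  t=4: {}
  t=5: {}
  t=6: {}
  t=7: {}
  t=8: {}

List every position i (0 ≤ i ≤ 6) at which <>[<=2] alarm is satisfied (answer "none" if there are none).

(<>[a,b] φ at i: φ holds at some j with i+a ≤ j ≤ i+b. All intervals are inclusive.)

Evaluate at each i in [0,6]:
  i=0: ✓ (witness j=2)
  i=1: ✓ (witness j=2)
  i=2: ✓ (witness j=2)
  i=3: ✓ (witness j=3)
  i=4: ✗ (none in [4,6])
  i=5: ✗ (none in [5,7])
  i=6: ✗ (none in [6,8])

0, 1, 2, 3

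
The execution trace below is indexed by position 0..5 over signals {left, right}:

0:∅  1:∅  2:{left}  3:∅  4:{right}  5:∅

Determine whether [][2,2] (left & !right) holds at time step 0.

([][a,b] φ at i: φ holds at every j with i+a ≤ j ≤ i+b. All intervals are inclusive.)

True

Check (left & !right) at every j in [2,2]:
  j=2: true
All positions satisfy it → formula holds.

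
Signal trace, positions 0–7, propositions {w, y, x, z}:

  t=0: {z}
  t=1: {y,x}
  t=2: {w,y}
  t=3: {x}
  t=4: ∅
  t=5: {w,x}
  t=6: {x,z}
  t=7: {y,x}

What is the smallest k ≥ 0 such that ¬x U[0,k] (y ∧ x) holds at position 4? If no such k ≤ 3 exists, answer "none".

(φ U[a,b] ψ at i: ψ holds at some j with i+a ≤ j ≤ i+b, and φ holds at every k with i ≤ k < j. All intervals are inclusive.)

none

Need earliest j ≥ 4 with (y ∧ x), and ¬x at every k in [4,j-1].
  j=4: rhs fails.
  j=5: rhs fails.
  j=6: rhs fails.
  j=7: rhs holds but lhs fails at k=5.
No witness within the range → none.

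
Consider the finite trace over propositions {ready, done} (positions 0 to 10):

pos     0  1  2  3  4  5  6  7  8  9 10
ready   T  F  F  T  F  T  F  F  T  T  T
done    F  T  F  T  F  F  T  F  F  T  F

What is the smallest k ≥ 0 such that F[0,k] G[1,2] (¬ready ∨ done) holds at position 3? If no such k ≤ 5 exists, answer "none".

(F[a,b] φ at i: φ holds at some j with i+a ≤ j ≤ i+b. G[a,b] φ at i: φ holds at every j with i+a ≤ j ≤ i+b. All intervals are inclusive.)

2

Scan j = 3,4,… for G[1,2] (¬ready ∨ done):
  j=3: fails
  j=4: fails
  j=5: holds
First hit at j=5, so smallest k = 5-3 = 2.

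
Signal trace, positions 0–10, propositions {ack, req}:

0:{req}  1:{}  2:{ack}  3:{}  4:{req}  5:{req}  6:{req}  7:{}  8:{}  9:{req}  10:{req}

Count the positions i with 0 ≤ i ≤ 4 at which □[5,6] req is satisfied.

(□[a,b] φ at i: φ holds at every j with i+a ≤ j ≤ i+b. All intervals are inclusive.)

2

Evaluate at each i in [0,4]:
  i=0: ✓ (all of [5,6])
  i=1: ✗ (fails at j=7)
  i=2: ✗ (fails at j=7)
  i=3: ✗ (fails at j=8)
  i=4: ✓ (all of [9,10])
Positions where it holds: {0, 4} → 2.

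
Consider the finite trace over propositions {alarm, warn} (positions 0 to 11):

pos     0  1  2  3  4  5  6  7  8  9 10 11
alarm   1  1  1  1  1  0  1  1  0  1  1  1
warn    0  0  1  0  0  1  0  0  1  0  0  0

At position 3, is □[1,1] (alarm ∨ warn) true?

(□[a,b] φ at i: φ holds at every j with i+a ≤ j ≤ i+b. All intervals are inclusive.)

Check (alarm ∨ warn) at every j in [4,4]:
  j=4: true
All positions satisfy it → formula holds.

Yes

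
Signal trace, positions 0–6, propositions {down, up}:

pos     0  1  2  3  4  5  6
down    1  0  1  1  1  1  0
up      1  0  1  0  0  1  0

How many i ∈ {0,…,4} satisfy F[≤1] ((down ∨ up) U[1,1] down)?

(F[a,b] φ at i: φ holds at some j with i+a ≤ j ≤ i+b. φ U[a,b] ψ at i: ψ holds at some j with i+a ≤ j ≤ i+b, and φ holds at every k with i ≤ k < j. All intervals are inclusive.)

4

Evaluate at each i in [0,4]:
  i=0: ✗ (none in [0,1])
  i=1: ✓ (witness j=2)
  i=2: ✓ (witness j=2)
  i=3: ✓ (witness j=3)
  i=4: ✓ (witness j=4)
Positions where it holds: {1, 2, 3, 4} → 4.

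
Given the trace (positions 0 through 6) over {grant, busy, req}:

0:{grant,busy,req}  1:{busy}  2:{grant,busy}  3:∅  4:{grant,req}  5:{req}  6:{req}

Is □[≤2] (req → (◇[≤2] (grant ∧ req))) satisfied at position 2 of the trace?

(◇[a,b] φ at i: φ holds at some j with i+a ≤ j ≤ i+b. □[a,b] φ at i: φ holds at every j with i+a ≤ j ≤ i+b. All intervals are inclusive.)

Yes

Check (req → (◇[≤2] (grant ∧ req))) at every j in [2,4]:
  j=2: antecedent false → ✓
  j=3: antecedent false → ✓
  j=4: antecedent true; consequent holds (witness at 4) → ✓
All positions satisfy it → formula holds.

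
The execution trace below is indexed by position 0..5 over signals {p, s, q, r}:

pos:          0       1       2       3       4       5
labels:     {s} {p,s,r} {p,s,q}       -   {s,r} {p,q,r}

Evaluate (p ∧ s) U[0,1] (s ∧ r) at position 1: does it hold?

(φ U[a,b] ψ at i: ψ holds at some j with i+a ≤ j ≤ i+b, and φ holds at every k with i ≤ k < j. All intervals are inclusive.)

Need some j in [1,2] with (s ∧ r), and (p ∧ s) at every k in [1,j-1].
  j=1: (s ∧ r) holds; no prefix to check → satisfied.

Yes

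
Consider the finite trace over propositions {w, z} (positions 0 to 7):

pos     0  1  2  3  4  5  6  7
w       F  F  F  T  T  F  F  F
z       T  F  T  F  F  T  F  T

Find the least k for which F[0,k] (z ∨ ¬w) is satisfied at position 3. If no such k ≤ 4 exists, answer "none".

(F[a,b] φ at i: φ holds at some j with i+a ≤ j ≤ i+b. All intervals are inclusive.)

Scan j = 3,4,… for (z ∨ ¬w):
  j=3: fails
  j=4: fails
  j=5: holds
First hit at j=5, so smallest k = 5-3 = 2.

2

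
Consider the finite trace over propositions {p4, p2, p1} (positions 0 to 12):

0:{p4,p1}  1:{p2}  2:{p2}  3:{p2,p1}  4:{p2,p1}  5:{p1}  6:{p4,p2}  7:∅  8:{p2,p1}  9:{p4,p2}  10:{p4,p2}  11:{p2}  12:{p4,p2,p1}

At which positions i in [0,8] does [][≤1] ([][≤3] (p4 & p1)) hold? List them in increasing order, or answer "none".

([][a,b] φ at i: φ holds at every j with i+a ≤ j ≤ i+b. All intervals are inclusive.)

Evaluate at each i in [0,8]:
  i=0: ✗ (fails at j=0)
  i=1: ✗ (fails at j=1)
  i=2: ✗ (fails at j=2)
  i=3: ✗ (fails at j=3)
  i=4: ✗ (fails at j=4)
  i=5: ✗ (fails at j=5)
  i=6: ✗ (fails at j=6)
  i=7: ✗ (fails at j=7)
  i=8: ✗ (fails at j=8)

none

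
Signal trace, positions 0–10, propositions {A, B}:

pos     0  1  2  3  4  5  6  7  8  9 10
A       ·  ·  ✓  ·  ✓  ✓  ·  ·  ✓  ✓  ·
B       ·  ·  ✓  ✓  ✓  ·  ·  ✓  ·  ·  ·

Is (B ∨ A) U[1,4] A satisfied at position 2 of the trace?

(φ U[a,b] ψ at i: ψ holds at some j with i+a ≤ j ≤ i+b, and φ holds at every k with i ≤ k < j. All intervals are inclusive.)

Yes

Need some j in [3,6] with A, and (B ∨ A) at every k in [2,j-1].
  j=3: A false.
  j=4: A holds; (B ∨ A) holds at every k in [2,3] → satisfied.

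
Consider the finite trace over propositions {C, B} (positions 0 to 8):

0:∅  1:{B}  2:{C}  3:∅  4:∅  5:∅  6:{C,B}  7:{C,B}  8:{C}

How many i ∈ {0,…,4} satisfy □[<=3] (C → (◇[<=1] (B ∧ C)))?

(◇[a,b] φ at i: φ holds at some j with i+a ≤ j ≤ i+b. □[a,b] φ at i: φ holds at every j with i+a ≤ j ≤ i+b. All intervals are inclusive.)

Evaluate at each i in [0,4]:
  i=0: ✗ (fails at j=2)
  i=1: ✗ (fails at j=2)
  i=2: ✗ (fails at j=2)
  i=3: ✓ (all of [3,6])
  i=4: ✓ (all of [4,7])
Positions where it holds: {3, 4} → 2.

2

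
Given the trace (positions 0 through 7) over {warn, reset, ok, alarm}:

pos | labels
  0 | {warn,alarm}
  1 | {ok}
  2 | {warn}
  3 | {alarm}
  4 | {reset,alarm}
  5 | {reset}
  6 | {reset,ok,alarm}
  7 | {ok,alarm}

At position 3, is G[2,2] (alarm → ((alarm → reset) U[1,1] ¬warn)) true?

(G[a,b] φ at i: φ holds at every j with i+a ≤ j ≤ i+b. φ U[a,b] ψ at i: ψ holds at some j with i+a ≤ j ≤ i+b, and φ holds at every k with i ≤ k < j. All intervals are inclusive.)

Yes

Check (alarm → ((alarm → reset) U[1,1] ¬warn)) at every j in [5,5]:
  j=5: antecedent false → ✓
All positions satisfy it → formula holds.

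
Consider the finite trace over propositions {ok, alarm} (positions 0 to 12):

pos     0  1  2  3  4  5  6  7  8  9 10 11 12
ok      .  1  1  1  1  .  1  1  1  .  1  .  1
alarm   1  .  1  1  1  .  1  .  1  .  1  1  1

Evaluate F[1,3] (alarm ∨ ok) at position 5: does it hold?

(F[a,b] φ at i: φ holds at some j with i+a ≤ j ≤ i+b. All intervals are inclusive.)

True

Check (alarm ∨ ok) at each j in [6,8]:
  j=6: true
  j=7: true
  j=8: true
Found at j=6 → formula holds.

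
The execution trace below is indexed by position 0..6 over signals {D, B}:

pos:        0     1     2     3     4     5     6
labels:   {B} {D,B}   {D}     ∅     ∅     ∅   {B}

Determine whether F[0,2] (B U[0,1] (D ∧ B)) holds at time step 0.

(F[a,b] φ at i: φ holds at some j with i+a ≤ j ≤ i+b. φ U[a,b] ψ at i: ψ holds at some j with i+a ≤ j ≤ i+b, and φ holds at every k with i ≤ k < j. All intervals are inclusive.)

Yes

Check (B U[0,1] (D ∧ B)) at each j in [0,2]:
  j=0: holds
  j=1: holds
  j=2: fails
Found at j=0 → formula holds.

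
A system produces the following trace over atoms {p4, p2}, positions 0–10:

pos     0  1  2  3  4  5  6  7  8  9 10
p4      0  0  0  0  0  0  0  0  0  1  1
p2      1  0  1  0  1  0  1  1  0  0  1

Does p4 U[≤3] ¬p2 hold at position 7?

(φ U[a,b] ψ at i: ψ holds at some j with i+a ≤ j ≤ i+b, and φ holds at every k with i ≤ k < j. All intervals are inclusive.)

Need some j in [7,10] with ¬p2, and p4 at every k in [7,j-1].
  j=7: ¬p2 false.
  j=8: ¬p2 holds, but p4 fails at k=7 → not this j.
  j=9: ¬p2 holds, but p4 fails at k=7 → not this j.
  j=10: ¬p2 false.
No j in the window works → until fails.

False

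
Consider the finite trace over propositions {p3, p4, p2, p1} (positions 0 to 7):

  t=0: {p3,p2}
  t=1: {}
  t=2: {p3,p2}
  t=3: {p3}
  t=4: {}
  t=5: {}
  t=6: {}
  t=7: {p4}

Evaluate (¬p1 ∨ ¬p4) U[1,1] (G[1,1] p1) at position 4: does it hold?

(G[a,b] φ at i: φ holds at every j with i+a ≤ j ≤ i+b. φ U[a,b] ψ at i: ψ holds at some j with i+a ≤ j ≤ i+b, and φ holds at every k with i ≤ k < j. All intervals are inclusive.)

Need some j in [5,5] with G[1,1] p1, and (¬p1 ∨ ¬p4) at every k in [4,j-1].
  j=5: G[1,1] p1 — fails at 6.
No j in the window works → until fails.

No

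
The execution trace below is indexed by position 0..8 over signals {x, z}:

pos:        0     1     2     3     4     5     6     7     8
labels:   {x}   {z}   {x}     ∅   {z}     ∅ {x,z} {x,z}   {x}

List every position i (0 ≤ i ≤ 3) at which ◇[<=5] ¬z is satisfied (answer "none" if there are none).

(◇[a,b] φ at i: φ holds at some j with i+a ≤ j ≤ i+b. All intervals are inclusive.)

Evaluate at each i in [0,3]:
  i=0: ✓ (witness j=0)
  i=1: ✓ (witness j=2)
  i=2: ✓ (witness j=2)
  i=3: ✓ (witness j=3)

0, 1, 2, 3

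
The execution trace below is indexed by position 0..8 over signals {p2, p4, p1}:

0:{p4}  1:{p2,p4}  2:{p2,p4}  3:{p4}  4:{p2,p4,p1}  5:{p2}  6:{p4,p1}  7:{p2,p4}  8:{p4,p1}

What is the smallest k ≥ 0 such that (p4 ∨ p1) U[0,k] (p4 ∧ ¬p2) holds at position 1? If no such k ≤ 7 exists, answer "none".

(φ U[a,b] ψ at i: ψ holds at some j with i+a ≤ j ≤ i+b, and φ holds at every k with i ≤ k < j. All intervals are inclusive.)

Need earliest j ≥ 1 with (p4 ∧ ¬p2), and (p4 ∨ p1) at every k in [1,j-1].
  j=1: rhs fails.
  j=2: rhs fails.
  j=3: rhs holds; lhs holds on [1,2]. k = 2.

2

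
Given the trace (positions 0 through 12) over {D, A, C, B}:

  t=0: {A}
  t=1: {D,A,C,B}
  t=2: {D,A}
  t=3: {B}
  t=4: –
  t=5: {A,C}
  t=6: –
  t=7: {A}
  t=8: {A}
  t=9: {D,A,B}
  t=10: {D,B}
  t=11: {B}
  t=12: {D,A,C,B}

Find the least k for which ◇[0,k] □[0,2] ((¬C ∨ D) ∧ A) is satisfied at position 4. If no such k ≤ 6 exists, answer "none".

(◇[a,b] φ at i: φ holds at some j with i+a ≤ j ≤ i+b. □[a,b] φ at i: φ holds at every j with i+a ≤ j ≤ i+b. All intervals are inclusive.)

Scan j = 4,5,… for □[0,2] ((¬C ∨ D) ∧ A):
  j=4: fails
  j=5: fails
  j=6: fails
  j=7: holds
First hit at j=7, so smallest k = 7-4 = 3.

3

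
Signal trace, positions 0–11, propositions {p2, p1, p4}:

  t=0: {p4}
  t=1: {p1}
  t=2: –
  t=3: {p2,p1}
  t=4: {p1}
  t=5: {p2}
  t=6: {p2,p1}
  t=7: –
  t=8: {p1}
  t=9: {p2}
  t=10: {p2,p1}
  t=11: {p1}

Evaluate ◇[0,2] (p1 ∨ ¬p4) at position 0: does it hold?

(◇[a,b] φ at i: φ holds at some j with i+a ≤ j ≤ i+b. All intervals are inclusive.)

Check (p1 ∨ ¬p4) at each j in [0,2]:
  j=0: false
  j=1: true
  j=2: true
Found at j=1 → formula holds.

True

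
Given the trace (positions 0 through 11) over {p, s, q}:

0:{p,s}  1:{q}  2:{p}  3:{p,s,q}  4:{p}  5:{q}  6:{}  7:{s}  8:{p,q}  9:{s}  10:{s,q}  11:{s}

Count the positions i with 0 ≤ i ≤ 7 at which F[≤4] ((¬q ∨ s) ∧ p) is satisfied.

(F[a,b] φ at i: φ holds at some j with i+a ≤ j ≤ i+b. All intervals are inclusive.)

Evaluate at each i in [0,7]:
  i=0: ✓ (witness j=0)
  i=1: ✓ (witness j=2)
  i=2: ✓ (witness j=2)
  i=3: ✓ (witness j=3)
  i=4: ✓ (witness j=4)
  i=5: ✗ (none in [5,9])
  i=6: ✗ (none in [6,10])
  i=7: ✗ (none in [7,11])
Positions where it holds: {0, 1, 2, 3, 4} → 5.

5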